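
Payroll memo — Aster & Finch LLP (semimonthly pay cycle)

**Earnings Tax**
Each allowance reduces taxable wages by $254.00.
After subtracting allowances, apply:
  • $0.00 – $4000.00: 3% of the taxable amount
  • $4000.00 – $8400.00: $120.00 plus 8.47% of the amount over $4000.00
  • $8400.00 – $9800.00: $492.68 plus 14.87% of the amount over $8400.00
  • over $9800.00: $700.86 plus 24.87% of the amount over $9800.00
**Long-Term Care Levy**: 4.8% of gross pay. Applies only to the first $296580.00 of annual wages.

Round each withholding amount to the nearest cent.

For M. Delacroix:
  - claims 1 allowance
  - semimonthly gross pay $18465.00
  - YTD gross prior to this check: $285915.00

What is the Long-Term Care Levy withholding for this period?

$511.92

Long-Term Care Levy: cap $296580.00 − YTD $285915.00 = $10665.00 subject; 4.8% × $10665.00 = $511.92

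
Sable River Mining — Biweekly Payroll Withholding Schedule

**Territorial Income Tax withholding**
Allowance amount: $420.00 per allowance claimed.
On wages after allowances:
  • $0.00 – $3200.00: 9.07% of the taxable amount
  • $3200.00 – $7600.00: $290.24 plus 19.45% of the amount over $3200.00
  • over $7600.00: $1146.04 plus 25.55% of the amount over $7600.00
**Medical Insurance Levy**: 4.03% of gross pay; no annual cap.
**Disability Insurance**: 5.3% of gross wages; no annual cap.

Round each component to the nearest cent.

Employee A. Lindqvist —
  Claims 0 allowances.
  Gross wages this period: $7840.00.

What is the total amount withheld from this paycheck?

Territorial Income Tax: taxable = $7840.00
  $1146.04 + 25.55% × ($7840.00 − $7600.00) = $1146.04 + 25.55% × $240.00 = $1207.36
Medical Insurance Levy: 4.03% × $7840.00 = $315.95
Disability Insurance: 5.3% × $7840.00 = $415.52
Total: $1207.36 + $315.95 + $415.52 = $1938.83

$1938.83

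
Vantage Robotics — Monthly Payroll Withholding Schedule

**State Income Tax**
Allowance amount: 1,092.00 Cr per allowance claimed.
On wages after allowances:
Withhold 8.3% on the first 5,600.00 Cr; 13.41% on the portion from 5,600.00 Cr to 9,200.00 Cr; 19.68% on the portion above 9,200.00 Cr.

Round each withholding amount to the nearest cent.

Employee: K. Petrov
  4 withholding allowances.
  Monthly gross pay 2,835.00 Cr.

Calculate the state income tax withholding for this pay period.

0.00 Cr

State Income Tax: taxable = 2,835.00 Cr − 4×1,092.00 Cr = -1,533.00 Cr
  Taxable ≤ 0 → 0.00 Cr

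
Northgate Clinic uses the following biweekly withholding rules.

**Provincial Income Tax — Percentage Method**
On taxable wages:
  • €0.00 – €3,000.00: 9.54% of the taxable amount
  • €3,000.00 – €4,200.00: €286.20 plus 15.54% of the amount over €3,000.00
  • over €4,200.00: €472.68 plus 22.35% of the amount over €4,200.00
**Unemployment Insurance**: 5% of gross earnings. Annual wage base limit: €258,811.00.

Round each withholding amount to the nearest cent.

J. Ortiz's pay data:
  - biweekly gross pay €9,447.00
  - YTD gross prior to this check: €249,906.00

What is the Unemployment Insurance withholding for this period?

Unemployment Insurance: cap €258,811.00 − YTD €249,906.00 = €8,905.00 subject; 5% × €8,905.00 = €445.25

€445.25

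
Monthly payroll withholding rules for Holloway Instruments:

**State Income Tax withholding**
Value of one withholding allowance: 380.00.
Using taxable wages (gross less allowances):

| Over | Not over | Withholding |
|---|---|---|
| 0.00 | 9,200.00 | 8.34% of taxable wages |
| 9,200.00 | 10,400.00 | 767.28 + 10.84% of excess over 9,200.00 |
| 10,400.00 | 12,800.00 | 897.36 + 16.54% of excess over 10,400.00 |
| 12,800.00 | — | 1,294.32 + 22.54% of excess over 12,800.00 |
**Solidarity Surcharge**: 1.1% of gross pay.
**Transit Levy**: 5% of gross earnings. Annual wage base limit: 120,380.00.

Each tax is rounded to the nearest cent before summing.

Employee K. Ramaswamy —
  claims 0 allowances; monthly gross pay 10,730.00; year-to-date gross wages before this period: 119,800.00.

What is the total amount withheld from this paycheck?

State Income Tax: taxable = 10,730.00
  897.36 + 16.54% × (10,730.00 − 10,400.00) = 897.36 + 16.54% × 330.00 = 951.94
Solidarity Surcharge: 1.1% × 10,730.00 = 118.03
Transit Levy: cap 120,380.00 − YTD 119,800.00 = 580.00 subject; 5% × 580.00 = 29.00
Total: 951.94 + 118.03 + 29.00 = 1,098.97

1,098.97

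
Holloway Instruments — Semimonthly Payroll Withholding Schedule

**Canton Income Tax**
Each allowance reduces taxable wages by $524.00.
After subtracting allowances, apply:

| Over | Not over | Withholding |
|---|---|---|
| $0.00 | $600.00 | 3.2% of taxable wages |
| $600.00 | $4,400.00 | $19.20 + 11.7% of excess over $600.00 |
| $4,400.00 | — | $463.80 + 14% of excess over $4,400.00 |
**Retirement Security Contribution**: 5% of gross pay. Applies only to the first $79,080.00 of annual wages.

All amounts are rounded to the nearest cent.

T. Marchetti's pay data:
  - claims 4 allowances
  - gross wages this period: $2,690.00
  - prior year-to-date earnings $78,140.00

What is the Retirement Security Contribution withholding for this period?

$47.00

Retirement Security Contribution: cap $79,080.00 − YTD $78,140.00 = $940.00 subject; 5% × $940.00 = $47.00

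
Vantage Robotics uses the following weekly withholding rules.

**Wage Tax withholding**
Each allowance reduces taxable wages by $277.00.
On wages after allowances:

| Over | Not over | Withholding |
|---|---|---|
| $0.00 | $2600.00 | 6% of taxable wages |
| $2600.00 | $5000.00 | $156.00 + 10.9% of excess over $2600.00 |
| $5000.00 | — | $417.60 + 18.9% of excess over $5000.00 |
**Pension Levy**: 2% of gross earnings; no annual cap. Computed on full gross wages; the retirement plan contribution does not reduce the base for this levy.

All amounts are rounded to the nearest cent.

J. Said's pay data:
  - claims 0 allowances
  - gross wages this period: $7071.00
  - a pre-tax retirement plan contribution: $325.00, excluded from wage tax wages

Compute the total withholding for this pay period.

$889.01

Wage Tax: taxable = $7071.00 − $325.00 = $6746.00
  $417.60 + 18.9% × ($6746.00 − $5000.00) = $417.60 + 18.9% × $1746.00 = $747.59
Pension Levy: 2% × $7071.00 = $141.42
Total: $747.59 + $141.42 = $889.01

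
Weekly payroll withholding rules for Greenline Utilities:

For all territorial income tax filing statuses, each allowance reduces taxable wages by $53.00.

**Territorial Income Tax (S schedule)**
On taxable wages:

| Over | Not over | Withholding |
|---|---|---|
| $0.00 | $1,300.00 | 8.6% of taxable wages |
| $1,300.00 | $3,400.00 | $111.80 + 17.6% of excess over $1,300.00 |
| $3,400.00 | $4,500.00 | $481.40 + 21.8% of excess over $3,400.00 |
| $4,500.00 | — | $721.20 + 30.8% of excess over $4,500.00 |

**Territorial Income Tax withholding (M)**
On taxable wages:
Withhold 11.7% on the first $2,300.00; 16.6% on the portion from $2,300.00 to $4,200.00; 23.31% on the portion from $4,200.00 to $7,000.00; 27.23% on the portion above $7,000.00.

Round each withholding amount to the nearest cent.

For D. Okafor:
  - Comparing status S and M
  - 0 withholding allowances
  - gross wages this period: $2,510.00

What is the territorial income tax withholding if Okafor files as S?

$324.76

Territorial Income Tax (S): taxable = $2,510.00
  $111.80 + 17.6% × ($2,510.00 − $1,300.00) = $111.80 + 17.6% × $1,210.00 = $324.76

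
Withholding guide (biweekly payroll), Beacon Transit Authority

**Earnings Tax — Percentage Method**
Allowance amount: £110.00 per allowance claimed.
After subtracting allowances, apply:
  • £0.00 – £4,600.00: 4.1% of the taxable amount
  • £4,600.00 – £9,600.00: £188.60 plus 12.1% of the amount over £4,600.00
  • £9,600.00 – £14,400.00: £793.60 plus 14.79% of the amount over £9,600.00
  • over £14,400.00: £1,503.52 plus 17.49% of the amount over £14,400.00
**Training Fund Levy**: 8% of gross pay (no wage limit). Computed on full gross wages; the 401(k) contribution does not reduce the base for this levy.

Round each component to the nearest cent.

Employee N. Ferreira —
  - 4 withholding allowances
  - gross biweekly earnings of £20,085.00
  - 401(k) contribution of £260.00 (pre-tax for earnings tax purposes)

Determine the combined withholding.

Earnings Tax: taxable = £20,085.00 − £260.00 − 4×£110.00 = £19,385.00
  £1,503.52 + 17.49% × (£19,385.00 − £14,400.00) = £1,503.52 + 17.49% × £4,985.00 = £2,375.40
Training Fund Levy: 8% × £20,085.00 = £1,606.80
Total: £2,375.40 + £1,606.80 = £3,982.20

£3,982.20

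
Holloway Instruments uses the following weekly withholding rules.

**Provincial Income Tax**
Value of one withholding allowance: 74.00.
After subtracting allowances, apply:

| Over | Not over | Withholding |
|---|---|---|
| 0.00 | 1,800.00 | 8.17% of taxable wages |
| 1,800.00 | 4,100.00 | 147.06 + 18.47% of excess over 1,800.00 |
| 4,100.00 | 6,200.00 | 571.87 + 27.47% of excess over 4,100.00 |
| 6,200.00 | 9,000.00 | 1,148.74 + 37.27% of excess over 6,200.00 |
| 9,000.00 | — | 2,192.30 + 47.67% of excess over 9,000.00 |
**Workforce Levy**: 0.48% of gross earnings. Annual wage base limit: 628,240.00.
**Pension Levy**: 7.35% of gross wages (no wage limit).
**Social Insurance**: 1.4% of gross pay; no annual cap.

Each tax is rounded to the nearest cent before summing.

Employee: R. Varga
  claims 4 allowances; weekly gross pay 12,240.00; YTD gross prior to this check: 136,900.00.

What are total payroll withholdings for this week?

4,725.45

Provincial Income Tax: taxable = 12,240.00 − 4×74.00 = 11,944.00
  2,192.30 + 47.67% × (11,944.00 − 9,000.00) = 2,192.30 + 47.67% × 2,944.00 = 3,595.70
Workforce Levy: 0.48% × 12,240.00 = 58.75
Pension Levy: 7.35% × 12,240.00 = 899.64
Social Insurance: 1.4% × 12,240.00 = 171.36
Total: 3,595.70 + 58.75 + 899.64 + 171.36 = 4,725.45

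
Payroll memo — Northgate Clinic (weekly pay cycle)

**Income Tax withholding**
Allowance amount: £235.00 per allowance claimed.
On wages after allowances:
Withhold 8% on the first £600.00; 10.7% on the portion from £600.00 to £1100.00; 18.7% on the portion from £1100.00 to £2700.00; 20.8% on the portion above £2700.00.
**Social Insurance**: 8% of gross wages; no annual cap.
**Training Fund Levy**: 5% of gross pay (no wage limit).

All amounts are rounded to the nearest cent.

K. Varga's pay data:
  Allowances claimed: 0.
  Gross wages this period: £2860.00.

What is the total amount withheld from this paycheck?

£805.78

Income Tax: taxable = £2860.00
  £400.70 + 20.8% × (£2860.00 − £2700.00) = £400.70 + 20.8% × £160.00 = £433.98
Social Insurance: 8% × £2860.00 = £228.80
Training Fund Levy: 5% × £2860.00 = £143.00
Total: £433.98 + £228.80 + £143.00 = £805.78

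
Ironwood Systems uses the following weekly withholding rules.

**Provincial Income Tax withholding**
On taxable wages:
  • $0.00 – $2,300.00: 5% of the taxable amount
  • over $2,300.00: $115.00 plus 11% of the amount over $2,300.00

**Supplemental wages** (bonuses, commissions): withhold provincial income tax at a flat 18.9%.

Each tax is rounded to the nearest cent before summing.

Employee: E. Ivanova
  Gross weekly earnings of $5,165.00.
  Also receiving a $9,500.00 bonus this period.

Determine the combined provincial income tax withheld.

Provincial Income Tax: taxable = $5,165.00
  $115.00 + 11% × ($5,165.00 − $2,300.00) = $115.00 + 11% × $2,865.00 = $430.15
Supplemental (18.9% flat on bonus): 18.9% × $9,500.00 = $1,795.50
Total provincial income tax: $430.15 + $1,795.50 = $2,225.65

$2,225.65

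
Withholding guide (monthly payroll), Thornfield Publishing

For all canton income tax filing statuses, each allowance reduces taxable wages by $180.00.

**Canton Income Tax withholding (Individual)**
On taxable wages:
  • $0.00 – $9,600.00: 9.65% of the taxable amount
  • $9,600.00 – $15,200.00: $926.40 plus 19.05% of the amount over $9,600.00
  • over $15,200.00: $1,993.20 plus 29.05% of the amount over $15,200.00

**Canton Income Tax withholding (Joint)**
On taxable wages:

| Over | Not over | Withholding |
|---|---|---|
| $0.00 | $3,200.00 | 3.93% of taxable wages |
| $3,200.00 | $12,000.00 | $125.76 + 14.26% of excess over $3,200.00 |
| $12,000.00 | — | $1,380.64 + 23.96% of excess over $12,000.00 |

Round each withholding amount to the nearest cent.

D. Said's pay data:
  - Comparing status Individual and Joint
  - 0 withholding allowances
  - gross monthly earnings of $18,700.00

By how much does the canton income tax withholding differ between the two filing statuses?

Canton Income Tax (Individual): taxable = $18,700.00
  $1,993.20 + 29.05% × ($18,700.00 − $15,200.00) = $1,993.20 + 29.05% × $3,500.00 = $3,009.95
Canton Income Tax (Joint): taxable = $18,700.00
  $1,380.64 + 23.96% × ($18,700.00 − $12,000.00) = $1,380.64 + 23.96% × $6,700.00 = $2,985.96
Difference: |$3,009.95 − $2,985.96| = $23.99 (higher under Individual)

$23.99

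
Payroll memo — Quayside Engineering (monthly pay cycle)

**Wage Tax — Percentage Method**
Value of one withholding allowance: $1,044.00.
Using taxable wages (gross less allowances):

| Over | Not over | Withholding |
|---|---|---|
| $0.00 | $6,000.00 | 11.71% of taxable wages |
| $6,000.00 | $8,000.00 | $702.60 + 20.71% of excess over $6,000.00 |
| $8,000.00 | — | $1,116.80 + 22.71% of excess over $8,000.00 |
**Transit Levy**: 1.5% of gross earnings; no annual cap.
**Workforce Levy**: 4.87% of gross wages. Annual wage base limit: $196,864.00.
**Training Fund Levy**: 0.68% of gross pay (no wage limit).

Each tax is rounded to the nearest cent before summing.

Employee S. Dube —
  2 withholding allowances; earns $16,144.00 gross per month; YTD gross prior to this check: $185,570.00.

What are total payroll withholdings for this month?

$3,394.08

Wage Tax: taxable = $16,144.00 − 2×$1,044.00 = $14,056.00
  $1,116.80 + 22.71% × ($14,056.00 − $8,000.00) = $1,116.80 + 22.71% × $6,056.00 = $2,492.12
Transit Levy: 1.5% × $16,144.00 = $242.16
Workforce Levy: cap $196,864.00 − YTD $185,570.00 = $11,294.00 subject; 4.87% × $11,294.00 = $550.02
Training Fund Levy: 0.68% × $16,144.00 = $109.78
Total: $2,492.12 + $242.16 + $550.02 + $109.78 = $3,394.08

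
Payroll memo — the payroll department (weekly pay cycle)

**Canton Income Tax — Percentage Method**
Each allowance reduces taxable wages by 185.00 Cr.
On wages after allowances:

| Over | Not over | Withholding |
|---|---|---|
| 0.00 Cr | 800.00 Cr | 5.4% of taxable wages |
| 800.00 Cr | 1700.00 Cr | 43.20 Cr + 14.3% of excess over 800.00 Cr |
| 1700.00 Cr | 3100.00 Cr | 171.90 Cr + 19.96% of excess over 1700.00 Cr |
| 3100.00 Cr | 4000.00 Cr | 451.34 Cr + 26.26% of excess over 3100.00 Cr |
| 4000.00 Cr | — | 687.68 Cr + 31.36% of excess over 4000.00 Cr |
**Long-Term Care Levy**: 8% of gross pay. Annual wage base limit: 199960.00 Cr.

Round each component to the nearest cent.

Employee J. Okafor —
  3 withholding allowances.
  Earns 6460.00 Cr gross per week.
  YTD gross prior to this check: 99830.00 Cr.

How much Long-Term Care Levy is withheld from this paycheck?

516.80 Cr

Long-Term Care Levy: 8% × 6460.00 Cr = 516.80 Cr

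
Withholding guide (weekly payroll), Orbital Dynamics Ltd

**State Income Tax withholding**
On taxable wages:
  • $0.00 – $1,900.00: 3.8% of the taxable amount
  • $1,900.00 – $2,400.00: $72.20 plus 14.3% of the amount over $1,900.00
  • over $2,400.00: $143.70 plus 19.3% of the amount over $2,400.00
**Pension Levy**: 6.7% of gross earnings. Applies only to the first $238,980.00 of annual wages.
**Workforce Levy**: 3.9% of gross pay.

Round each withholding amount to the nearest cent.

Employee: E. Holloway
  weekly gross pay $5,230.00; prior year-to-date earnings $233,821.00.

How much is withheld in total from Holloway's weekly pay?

State Income Tax: taxable = $5,230.00
  $143.70 + 19.3% × ($5,230.00 − $2,400.00) = $143.70 + 19.3% × $2,830.00 = $689.89
Pension Levy: cap $238,980.00 − YTD $233,821.00 = $5,159.00 subject; 6.7% × $5,159.00 = $345.65
Workforce Levy: 3.9% × $5,230.00 = $203.97
Total: $689.89 + $345.65 + $203.97 = $1,239.51

$1,239.51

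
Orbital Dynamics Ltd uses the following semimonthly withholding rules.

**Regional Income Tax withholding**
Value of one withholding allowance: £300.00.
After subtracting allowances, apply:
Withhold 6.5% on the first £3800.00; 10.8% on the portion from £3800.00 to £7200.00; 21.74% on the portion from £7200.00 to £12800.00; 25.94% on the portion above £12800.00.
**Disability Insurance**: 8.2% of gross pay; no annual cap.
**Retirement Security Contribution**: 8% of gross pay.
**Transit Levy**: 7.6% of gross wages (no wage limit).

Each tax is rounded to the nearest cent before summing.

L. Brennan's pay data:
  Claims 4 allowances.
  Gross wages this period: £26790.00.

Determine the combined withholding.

£11525.39

Regional Income Tax: taxable = £26790.00 − 4×£300.00 = £25590.00
  £1831.64 + 25.94% × (£25590.00 − £12800.00) = £1831.64 + 25.94% × £12790.00 = £5149.37
Disability Insurance: 8.2% × £26790.00 = £2196.78
Retirement Security Contribution: 8% × £26790.00 = £2143.20
Transit Levy: 7.6% × £26790.00 = £2036.04
Total: £5149.37 + £2196.78 + £2143.20 + £2036.04 = £11525.39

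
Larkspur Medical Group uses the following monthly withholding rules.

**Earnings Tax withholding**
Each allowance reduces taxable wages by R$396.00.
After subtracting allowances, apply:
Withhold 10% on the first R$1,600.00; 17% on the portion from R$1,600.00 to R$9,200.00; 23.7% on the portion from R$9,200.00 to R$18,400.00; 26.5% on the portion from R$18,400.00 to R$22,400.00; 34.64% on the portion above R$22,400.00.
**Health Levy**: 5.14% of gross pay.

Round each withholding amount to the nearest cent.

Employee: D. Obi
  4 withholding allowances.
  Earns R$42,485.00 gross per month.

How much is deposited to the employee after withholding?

R$29,200.12

Earnings Tax: taxable = R$42,485.00 − 4×R$396.00 = R$40,901.00
  R$4,692.40 + 34.64% × (R$40,901.00 − R$22,400.00) = R$4,692.40 + 34.64% × R$18,501.00 = R$11,101.15
Health Levy: 5.14% × R$42,485.00 = R$2,183.73
Total withheld: R$11,101.15 + R$2,183.73 = R$13,284.88
Net pay: R$42,485.00 − R$13,284.88 = R$29,200.12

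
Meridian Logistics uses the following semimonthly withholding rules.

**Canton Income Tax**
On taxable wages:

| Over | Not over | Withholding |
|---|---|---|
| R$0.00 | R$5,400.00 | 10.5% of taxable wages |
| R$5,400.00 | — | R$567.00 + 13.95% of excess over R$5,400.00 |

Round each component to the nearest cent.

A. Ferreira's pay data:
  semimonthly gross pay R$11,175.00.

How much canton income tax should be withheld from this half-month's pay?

R$1,372.61

Canton Income Tax: taxable = R$11,175.00
  R$567.00 + 13.95% × (R$11,175.00 − R$5,400.00) = R$567.00 + 13.95% × R$5,775.00 = R$1,372.61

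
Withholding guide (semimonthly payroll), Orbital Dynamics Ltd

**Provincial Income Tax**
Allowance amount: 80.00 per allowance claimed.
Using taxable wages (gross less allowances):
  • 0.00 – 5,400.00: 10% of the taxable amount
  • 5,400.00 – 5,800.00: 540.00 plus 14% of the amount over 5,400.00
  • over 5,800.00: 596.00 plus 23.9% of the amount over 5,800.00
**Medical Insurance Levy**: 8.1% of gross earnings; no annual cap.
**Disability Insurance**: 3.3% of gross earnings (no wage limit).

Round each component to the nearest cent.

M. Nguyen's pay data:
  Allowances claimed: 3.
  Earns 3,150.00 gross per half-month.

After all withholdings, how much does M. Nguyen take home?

Provincial Income Tax: taxable = 3,150.00 − 3×80.00 = 2,910.00
  10% × 2,910.00 = 291.00
Medical Insurance Levy: 8.1% × 3,150.00 = 255.15
Disability Insurance: 3.3% × 3,150.00 = 103.95
Total withheld: 291.00 + 255.15 + 103.95 = 650.10
Net pay: 3,150.00 − 650.10 = 2,499.90

2,499.90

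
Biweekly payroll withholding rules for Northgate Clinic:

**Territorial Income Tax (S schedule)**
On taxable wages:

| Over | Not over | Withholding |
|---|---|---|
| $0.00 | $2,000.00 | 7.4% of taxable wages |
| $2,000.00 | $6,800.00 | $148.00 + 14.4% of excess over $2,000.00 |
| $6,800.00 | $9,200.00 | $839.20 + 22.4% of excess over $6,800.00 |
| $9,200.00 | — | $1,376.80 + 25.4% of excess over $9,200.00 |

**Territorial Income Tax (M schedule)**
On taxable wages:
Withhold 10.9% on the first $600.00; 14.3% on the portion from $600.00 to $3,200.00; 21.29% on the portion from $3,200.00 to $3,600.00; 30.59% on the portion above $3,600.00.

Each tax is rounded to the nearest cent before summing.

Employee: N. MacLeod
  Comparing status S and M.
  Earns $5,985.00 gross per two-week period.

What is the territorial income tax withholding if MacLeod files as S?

$721.84

Territorial Income Tax (S): taxable = $5,985.00
  $148.00 + 14.4% × ($5,985.00 − $2,000.00) = $148.00 + 14.4% × $3,985.00 = $721.84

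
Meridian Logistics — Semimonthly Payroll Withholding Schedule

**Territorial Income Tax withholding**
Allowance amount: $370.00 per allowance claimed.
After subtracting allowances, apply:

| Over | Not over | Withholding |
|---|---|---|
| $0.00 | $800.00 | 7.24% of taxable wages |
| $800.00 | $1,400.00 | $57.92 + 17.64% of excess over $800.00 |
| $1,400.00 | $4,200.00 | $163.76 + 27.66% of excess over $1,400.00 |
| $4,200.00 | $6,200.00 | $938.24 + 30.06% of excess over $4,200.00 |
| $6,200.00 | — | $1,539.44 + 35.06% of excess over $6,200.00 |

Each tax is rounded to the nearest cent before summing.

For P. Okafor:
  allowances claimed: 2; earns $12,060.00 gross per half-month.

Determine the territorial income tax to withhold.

$3,334.51

Territorial Income Tax: taxable = $12,060.00 − 2×$370.00 = $11,320.00
  $1,539.44 + 35.06% × ($11,320.00 − $6,200.00) = $1,539.44 + 35.06% × $5,120.00 = $3,334.51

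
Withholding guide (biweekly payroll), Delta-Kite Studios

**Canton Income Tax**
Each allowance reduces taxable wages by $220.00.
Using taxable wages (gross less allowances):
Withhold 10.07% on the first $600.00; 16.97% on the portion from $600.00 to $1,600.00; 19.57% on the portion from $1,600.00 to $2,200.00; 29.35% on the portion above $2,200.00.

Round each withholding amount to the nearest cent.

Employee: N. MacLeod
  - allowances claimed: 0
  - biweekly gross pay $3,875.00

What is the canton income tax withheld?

$839.15

Canton Income Tax: taxable = $3,875.00
  $347.54 + 29.35% × ($3,875.00 − $2,200.00) = $347.54 + 29.35% × $1,675.00 = $839.15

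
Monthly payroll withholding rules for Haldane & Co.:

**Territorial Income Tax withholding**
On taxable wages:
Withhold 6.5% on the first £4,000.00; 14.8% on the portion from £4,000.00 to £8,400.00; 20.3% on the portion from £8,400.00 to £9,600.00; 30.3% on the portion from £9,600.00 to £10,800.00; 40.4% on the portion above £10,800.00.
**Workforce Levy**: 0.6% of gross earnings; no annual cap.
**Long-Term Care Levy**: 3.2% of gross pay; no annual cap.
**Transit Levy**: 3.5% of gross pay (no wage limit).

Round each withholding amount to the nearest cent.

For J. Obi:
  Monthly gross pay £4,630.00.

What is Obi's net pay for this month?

£3,938.77

Territorial Income Tax: taxable = £4,630.00
  £260.00 + 14.8% × (£4,630.00 − £4,000.00) = £260.00 + 14.8% × £630.00 = £353.24
Workforce Levy: 0.6% × £4,630.00 = £27.78
Long-Term Care Levy: 3.2% × £4,630.00 = £148.16
Transit Levy: 3.5% × £4,630.00 = £162.05
Total withheld: £353.24 + £27.78 + £148.16 + £162.05 = £691.23
Net pay: £4,630.00 − £691.23 = £3,938.77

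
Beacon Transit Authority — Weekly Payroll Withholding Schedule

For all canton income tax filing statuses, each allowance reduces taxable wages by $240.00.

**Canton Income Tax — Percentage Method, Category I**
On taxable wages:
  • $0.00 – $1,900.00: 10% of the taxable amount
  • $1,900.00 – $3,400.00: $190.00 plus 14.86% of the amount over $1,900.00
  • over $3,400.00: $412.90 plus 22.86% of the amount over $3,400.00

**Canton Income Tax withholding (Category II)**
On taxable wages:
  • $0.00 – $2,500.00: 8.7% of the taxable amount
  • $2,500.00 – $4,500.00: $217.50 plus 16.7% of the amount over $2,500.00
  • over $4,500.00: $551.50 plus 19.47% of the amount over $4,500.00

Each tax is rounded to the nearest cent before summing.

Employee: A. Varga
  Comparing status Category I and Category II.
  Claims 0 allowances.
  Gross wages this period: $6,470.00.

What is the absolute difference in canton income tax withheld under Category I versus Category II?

Canton Income Tax (Category I): taxable = $6,470.00
  $412.90 + 22.86% × ($6,470.00 − $3,400.00) = $412.90 + 22.86% × $3,070.00 = $1,114.70
Canton Income Tax (Category II): taxable = $6,470.00
  $551.50 + 19.47% × ($6,470.00 − $4,500.00) = $551.50 + 19.47% × $1,970.00 = $935.06
Difference: |$1,114.70 − $935.06| = $179.64 (higher under Category I)

$179.64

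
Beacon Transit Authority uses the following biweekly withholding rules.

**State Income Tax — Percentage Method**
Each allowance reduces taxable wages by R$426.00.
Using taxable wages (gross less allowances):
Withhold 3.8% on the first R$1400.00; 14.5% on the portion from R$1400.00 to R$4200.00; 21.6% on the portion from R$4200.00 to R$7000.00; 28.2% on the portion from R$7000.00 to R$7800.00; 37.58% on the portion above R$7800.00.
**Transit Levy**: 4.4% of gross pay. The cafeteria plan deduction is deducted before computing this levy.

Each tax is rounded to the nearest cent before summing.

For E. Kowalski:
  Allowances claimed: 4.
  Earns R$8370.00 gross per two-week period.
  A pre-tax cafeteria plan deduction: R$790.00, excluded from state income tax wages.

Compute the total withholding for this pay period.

R$1154.74

State Income Tax: taxable = R$8370.00 − R$790.00 − 4×R$426.00 = R$5876.00
  R$459.20 + 21.6% × (R$5876.00 − R$4200.00) = R$459.20 + 21.6% × R$1676.00 = R$821.22
Transit Levy: 4.4% × R$7580.00 = R$333.52
Total: R$821.22 + R$333.52 = R$1154.74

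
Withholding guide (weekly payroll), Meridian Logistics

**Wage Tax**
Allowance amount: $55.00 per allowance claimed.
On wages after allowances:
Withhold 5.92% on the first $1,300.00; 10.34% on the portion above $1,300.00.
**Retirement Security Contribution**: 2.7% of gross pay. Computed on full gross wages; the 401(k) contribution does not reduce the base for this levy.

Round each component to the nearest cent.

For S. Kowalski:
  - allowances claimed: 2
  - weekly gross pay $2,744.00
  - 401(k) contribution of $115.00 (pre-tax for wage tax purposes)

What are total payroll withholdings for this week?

Wage Tax: taxable = $2,744.00 − $115.00 − 2×$55.00 = $2,519.00
  $76.96 + 10.34% × ($2,519.00 − $1,300.00) = $76.96 + 10.34% × $1,219.00 = $203.00
Retirement Security Contribution: 2.7% × $2,744.00 = $74.09
Total: $203.00 + $74.09 = $277.09

$277.09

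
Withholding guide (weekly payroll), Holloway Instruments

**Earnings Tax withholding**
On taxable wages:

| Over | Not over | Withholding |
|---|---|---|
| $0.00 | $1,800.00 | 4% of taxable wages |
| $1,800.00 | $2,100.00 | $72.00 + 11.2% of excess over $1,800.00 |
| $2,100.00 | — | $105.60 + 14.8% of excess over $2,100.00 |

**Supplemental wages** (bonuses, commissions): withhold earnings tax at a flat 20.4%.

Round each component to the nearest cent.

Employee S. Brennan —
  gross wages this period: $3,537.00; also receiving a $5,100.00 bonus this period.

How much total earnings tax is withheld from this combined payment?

$1,358.68

Earnings Tax: taxable = $3,537.00
  $105.60 + 14.8% × ($3,537.00 − $2,100.00) = $105.60 + 14.8% × $1,437.00 = $318.28
Supplemental (20.4% flat on bonus): 20.4% × $5,100.00 = $1,040.40
Total earnings tax: $318.28 + $1,040.40 = $1,358.68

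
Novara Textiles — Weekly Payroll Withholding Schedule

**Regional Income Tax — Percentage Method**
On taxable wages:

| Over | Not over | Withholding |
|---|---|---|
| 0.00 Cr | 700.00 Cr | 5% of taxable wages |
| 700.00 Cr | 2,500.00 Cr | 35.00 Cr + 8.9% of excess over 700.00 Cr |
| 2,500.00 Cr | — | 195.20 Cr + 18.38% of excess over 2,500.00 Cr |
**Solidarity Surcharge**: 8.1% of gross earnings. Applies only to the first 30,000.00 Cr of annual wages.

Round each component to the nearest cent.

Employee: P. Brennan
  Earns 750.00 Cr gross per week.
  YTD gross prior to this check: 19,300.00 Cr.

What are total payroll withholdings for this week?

100.20 Cr

Regional Income Tax: taxable = 750.00 Cr
  35.00 Cr + 8.9% × (750.00 Cr − 700.00 Cr) = 35.00 Cr + 8.9% × 50.00 Cr = 39.45 Cr
Solidarity Surcharge: 8.1% × 750.00 Cr = 60.75 Cr
Total: 39.45 Cr + 60.75 Cr = 100.20 Cr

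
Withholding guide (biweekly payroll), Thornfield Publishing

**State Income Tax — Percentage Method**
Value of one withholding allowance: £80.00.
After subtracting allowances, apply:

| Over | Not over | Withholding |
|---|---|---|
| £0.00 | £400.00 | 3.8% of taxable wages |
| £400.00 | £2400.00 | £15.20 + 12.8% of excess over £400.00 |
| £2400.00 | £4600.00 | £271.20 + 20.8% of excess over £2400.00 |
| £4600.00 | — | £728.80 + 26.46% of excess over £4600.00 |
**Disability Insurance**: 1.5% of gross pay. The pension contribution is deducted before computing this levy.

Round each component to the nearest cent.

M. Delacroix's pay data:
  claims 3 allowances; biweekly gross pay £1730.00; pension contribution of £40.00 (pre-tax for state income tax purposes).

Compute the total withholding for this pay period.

State Income Tax: taxable = £1730.00 − £40.00 − 3×£80.00 = £1450.00
  £15.20 + 12.8% × (£1450.00 − £400.00) = £15.20 + 12.8% × £1050.00 = £149.60
Disability Insurance: 1.5% × £1690.00 = £25.35
Total: £149.60 + £25.35 = £174.95

£174.95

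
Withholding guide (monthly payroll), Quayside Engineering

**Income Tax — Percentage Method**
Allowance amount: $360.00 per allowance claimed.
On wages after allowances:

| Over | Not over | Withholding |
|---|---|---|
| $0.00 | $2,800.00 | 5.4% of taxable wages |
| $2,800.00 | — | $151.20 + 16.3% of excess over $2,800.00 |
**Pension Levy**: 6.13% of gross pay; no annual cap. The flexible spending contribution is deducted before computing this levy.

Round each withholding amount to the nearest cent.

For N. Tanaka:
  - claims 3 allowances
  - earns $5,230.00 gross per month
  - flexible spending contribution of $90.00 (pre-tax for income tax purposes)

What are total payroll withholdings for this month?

Income Tax: taxable = $5,230.00 − $90.00 − 3×$360.00 = $4,060.00
  $151.20 + 16.3% × ($4,060.00 − $2,800.00) = $151.20 + 16.3% × $1,260.00 = $356.58
Pension Levy: 6.13% × $5,140.00 = $315.08
Total: $356.58 + $315.08 = $671.66

$671.66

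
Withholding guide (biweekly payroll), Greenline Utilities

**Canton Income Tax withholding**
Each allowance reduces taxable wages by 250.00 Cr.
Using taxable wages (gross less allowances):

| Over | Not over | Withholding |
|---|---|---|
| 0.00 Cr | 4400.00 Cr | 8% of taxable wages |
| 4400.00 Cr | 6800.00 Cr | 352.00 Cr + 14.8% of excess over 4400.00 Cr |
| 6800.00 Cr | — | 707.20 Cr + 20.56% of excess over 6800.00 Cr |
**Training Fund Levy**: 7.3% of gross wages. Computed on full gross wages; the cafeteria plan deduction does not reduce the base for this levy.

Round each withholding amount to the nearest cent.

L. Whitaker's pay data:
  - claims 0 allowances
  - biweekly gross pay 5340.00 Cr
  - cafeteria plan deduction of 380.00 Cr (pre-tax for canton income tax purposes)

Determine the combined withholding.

824.70 Cr

Canton Income Tax: taxable = 5340.00 Cr − 380.00 Cr = 4960.00 Cr
  352.00 Cr + 14.8% × (4960.00 Cr − 4400.00 Cr) = 352.00 Cr + 14.8% × 560.00 Cr = 434.88 Cr
Training Fund Levy: 7.3% × 5340.00 Cr = 389.82 Cr
Total: 434.88 Cr + 389.82 Cr = 824.70 Cr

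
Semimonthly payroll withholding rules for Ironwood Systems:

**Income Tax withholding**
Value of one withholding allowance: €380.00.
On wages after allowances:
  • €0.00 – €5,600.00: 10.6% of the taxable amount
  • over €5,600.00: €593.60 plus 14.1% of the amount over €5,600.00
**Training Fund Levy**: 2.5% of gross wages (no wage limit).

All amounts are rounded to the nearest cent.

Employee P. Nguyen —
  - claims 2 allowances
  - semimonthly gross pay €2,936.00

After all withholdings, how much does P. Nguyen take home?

Income Tax: taxable = €2,936.00 − 2×€380.00 = €2,176.00
  10.6% × €2,176.00 = €230.66
Training Fund Levy: 2.5% × €2,936.00 = €73.40
Total withheld: €230.66 + €73.40 = €304.06
Net pay: €2,936.00 − €304.06 = €2,631.94

€2,631.94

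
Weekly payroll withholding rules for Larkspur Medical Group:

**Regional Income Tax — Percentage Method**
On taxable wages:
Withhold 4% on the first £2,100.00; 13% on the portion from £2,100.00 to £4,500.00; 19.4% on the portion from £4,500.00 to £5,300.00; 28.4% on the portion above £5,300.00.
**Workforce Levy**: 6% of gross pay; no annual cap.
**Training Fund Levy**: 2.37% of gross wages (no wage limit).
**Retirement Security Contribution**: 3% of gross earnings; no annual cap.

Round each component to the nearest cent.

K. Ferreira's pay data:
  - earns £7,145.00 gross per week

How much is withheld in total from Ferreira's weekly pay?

Regional Income Tax: taxable = £7,145.00
  £551.20 + 28.4% × (£7,145.00 − £5,300.00) = £551.20 + 28.4% × £1,845.00 = £1,075.18
Workforce Levy: 6% × £7,145.00 = £428.70
Training Fund Levy: 2.37% × £7,145.00 = £169.34
Retirement Security Contribution: 3% × £7,145.00 = £214.35
Total: £1,075.18 + £428.70 + £169.34 + £214.35 = £1,887.57

£1,887.57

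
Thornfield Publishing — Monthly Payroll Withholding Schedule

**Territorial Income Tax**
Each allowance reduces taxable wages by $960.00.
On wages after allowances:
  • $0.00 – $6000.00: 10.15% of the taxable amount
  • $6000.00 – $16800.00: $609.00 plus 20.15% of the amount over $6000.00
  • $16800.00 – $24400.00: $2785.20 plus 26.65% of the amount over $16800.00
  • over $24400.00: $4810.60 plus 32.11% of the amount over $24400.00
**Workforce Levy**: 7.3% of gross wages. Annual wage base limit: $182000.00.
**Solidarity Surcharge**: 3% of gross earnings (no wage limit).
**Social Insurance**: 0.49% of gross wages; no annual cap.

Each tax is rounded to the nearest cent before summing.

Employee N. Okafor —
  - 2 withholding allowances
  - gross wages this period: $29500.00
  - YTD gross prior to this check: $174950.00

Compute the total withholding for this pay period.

Territorial Income Tax: taxable = $29500.00 − 2×$960.00 = $27580.00
  $4810.60 + 32.11% × ($27580.00 − $24400.00) = $4810.60 + 32.11% × $3180.00 = $5831.70
Workforce Levy: cap $182000.00 − YTD $174950.00 = $7050.00 subject; 7.3% × $7050.00 = $514.65
Solidarity Surcharge: 3% × $29500.00 = $885.00
Social Insurance: 0.49% × $29500.00 = $144.55
Total: $5831.70 + $514.65 + $885.00 + $144.55 = $7375.90

$7375.90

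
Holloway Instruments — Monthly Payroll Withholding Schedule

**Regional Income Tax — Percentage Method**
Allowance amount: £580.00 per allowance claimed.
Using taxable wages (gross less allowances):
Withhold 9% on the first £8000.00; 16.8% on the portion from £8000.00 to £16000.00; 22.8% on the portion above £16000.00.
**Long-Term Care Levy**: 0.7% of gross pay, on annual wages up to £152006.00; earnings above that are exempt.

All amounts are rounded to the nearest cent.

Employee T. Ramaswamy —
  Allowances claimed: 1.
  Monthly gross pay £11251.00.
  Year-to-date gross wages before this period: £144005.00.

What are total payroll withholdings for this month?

£1224.74

Regional Income Tax: taxable = £11251.00 − 1×£580.00 = £10671.00
  £720.00 + 16.8% × (£10671.00 − £8000.00) = £720.00 + 16.8% × £2671.00 = £1168.73
Long-Term Care Levy: cap £152006.00 − YTD £144005.00 = £8001.00 subject; 0.7% × £8001.00 = £56.01
Total: £1168.73 + £56.01 = £1224.74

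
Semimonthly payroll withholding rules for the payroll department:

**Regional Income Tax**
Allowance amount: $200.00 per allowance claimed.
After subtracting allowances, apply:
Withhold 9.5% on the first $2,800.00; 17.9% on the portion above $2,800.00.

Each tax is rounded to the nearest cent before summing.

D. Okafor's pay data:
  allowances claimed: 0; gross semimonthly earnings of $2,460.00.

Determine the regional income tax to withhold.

Regional Income Tax: taxable = $2,460.00
  9.5% × $2,460.00 = $233.70

$233.70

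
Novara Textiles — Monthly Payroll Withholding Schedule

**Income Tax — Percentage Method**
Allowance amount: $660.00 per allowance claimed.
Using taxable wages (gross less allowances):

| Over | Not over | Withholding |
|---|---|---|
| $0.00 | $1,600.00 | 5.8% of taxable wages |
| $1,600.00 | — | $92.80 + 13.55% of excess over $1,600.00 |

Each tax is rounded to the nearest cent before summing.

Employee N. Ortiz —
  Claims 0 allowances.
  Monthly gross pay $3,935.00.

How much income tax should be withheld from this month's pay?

Income Tax: taxable = $3,935.00
  $92.80 + 13.55% × ($3,935.00 − $1,600.00) = $92.80 + 13.55% × $2,335.00 = $409.19

$409.19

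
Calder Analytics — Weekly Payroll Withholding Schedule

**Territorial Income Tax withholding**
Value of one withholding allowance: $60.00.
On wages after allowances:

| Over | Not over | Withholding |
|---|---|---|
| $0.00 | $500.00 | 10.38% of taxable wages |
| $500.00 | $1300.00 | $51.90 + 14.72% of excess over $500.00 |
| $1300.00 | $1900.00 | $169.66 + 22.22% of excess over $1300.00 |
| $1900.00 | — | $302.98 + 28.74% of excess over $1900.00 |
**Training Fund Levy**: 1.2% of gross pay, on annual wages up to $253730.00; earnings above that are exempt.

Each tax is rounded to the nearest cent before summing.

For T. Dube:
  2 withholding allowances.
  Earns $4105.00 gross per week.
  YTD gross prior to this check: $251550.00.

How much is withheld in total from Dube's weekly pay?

$928.37

Territorial Income Tax: taxable = $4105.00 − 2×$60.00 = $3985.00
  $302.98 + 28.74% × ($3985.00 − $1900.00) = $302.98 + 28.74% × $2085.00 = $902.21
Training Fund Levy: cap $253730.00 − YTD $251550.00 = $2180.00 subject; 1.2% × $2180.00 = $26.16
Total: $902.21 + $26.16 = $928.37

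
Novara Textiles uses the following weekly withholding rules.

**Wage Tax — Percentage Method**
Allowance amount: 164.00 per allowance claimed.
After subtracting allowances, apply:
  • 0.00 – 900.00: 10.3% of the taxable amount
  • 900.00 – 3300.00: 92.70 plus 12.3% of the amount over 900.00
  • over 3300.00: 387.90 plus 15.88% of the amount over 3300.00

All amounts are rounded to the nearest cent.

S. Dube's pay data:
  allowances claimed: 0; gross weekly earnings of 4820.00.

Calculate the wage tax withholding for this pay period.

Wage Tax: taxable = 4820.00
  387.90 + 15.88% × (4820.00 − 3300.00) = 387.90 + 15.88% × 1520.00 = 629.28

629.28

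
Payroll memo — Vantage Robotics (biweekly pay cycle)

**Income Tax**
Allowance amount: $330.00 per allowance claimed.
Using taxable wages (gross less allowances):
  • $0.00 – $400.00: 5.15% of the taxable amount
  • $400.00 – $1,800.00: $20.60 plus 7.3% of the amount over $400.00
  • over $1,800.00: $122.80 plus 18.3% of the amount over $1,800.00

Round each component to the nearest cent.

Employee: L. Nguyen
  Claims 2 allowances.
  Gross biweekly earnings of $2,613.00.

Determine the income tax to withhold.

Income Tax: taxable = $2,613.00 − 2×$330.00 = $1,953.00
  $122.80 + 18.3% × ($1,953.00 − $1,800.00) = $122.80 + 18.3% × $153.00 = $150.80

$150.80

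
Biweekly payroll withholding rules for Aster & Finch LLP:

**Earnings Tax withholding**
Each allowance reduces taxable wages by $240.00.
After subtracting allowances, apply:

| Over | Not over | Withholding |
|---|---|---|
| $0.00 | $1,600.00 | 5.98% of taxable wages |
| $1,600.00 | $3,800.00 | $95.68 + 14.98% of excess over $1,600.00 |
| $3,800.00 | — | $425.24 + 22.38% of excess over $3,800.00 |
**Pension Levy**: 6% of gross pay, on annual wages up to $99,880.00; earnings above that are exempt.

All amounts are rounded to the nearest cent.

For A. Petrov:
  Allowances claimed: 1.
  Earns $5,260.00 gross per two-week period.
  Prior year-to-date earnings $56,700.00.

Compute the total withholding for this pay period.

$1,013.88

Earnings Tax: taxable = $5,260.00 − 1×$240.00 = $5,020.00
  $425.24 + 22.38% × ($5,020.00 − $3,800.00) = $425.24 + 22.38% × $1,220.00 = $698.28
Pension Levy: 6% × $5,260.00 = $315.60
Total: $698.28 + $315.60 = $1,013.88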